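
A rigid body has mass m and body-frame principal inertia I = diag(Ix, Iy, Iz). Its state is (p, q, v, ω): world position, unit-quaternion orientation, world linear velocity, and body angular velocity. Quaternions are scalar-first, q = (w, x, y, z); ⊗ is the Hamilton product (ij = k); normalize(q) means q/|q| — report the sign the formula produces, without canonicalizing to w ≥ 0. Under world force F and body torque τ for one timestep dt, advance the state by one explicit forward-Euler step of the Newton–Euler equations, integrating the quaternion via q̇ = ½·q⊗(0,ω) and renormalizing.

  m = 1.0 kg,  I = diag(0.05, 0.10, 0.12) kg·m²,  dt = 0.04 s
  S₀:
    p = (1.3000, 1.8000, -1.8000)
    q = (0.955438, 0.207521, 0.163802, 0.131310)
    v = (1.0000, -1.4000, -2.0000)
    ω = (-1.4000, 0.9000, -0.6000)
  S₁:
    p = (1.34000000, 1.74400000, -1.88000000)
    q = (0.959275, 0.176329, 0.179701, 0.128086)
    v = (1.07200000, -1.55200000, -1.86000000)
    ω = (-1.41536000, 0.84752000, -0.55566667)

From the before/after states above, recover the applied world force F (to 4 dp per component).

F = (1.8000, -3.8000, 3.5000)

v₁ − v₀ = (0.07200000, -0.15200000, 0.14000000)
F = m·Δv/dt = (1.8000, -3.8000, 3.5000)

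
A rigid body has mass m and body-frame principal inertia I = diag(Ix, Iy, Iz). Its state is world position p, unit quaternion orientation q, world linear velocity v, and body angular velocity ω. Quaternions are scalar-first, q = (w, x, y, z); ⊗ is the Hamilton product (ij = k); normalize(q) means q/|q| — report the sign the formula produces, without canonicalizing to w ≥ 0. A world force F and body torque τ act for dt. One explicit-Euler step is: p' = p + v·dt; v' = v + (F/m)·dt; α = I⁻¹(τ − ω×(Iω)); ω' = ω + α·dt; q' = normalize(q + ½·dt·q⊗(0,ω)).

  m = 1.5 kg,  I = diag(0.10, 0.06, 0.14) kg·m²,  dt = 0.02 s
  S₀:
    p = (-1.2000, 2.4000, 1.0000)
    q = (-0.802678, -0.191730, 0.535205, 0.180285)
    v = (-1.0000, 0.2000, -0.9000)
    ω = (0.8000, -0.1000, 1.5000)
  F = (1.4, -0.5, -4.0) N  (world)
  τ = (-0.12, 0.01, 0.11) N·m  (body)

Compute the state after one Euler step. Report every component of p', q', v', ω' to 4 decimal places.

p' = (-1.2200, 2.4040, 0.9820)
q' = (-0.8032, -0.1899, 0.5402, 0.1641)
v' = (-0.9813, 0.1933, -0.9533)
ω' = (0.7784, -0.0807, 1.5153)

new position p' = (-1.2200, 2.4040, 0.9820)
v + (F/m)dt = (-0.9813, 0.1933, -0.9533)
angular accel α = (-1.0800, 0.9667, 0.7629)
ω' = ω + α·dt = (0.7784, -0.0807, 1.5153)
Hamilton product q⊗(0,ω) = (-0.0635230, 0.1786936, 0.5120908, -1.6130080)
q' = normalize(q + ½dt·q⊗(0,ω)) = (-0.8032, -0.1899, 0.5402, 0.1641)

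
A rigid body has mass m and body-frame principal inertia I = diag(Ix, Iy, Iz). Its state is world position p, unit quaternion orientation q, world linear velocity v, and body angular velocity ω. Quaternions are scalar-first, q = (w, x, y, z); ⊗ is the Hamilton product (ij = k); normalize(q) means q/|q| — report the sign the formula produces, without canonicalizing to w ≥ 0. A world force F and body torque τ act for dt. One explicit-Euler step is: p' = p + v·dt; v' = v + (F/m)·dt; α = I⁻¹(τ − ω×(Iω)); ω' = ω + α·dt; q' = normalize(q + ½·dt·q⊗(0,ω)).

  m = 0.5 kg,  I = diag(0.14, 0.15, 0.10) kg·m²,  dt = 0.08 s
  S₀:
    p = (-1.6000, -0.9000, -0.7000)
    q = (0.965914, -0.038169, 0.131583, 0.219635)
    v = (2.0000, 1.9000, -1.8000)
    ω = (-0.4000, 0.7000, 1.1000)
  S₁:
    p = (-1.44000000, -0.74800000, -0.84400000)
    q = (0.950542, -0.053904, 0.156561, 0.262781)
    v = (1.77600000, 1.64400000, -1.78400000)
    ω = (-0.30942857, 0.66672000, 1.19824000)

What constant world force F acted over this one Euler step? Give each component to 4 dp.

F = (-1.4000, -1.6000, 0.1000)

velocity change Δv = (-0.22400000, -0.25600000, 0.01600000)
m·(v₁−v₀)/dt = (-1.4000, -1.6000, 0.1000)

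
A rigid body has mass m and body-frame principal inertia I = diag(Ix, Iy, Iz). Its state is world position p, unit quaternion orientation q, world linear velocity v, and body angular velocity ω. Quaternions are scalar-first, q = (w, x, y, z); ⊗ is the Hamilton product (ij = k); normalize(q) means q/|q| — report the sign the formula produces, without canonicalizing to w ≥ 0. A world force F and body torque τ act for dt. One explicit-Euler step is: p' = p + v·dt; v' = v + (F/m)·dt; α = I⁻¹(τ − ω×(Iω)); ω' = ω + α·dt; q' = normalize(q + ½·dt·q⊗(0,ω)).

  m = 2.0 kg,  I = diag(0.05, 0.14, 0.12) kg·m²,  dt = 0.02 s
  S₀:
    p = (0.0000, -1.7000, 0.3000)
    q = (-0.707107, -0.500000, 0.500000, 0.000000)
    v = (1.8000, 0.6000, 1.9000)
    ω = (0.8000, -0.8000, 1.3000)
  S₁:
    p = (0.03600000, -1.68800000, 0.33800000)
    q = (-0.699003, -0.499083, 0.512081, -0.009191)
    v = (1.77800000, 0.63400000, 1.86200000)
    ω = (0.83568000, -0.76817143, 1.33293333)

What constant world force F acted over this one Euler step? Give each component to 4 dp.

F = (-2.2000, 3.4000, -3.8000)

v₁ − v₀ = (-0.02200000, 0.03400000, -0.03800000)
F = m·Δv/dt = (-2.2000, 3.4000, -3.8000)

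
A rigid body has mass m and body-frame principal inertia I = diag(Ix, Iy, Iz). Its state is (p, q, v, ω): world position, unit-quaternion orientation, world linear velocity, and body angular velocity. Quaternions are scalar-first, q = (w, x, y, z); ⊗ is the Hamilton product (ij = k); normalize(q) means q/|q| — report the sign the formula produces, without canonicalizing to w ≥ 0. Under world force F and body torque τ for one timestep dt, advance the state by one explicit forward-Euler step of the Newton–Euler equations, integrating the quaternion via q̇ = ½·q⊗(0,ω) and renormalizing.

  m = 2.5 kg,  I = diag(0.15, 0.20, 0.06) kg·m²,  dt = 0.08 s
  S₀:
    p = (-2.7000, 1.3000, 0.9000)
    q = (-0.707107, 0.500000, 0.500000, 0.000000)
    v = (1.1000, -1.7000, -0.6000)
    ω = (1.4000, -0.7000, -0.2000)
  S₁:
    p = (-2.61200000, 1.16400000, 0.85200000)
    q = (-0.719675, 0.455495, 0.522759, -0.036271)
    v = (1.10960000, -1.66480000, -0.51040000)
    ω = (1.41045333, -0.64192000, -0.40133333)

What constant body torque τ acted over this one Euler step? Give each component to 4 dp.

τ = (0.0000, 0.1200, -0.2000)

ω₁ − ω₀ = (0.01045333, 0.05808000, -0.20133333)
τ = I·(Δω/dt) + ω₀×(Iω₀) = (0.0000, 0.1200, -0.2000)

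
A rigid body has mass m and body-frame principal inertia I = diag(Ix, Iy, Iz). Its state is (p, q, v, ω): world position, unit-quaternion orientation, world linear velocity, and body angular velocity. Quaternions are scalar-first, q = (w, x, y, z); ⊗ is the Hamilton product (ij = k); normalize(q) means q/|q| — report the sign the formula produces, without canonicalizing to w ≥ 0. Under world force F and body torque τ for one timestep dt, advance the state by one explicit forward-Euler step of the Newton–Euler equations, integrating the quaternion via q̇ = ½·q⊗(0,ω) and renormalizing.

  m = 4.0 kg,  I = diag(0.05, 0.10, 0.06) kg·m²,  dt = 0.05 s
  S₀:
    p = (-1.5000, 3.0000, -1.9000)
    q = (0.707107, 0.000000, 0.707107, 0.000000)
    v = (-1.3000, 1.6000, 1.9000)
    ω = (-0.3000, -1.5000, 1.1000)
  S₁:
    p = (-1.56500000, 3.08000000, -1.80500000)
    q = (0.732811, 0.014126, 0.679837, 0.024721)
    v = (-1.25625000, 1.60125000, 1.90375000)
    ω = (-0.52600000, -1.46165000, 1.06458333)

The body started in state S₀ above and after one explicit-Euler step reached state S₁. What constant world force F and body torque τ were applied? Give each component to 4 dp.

Δv = v₁−v₀ = (0.04375000, 0.00125000, 0.00375000)
m·(v₁−v₀)/dt = (3.5000, 0.1000, 0.3000)
Δω = ω₁−ω₀ = (-0.22600000, 0.03835000, -0.03541667)
gyro term ω₀×Iω₀ = (0.0660, 0.0033, 0.0225)
applied torque τ = (-0.1600, 0.0800, -0.0200)

F = (3.5000, 0.1000, 0.3000)
τ = (-0.1600, 0.0800, -0.0200)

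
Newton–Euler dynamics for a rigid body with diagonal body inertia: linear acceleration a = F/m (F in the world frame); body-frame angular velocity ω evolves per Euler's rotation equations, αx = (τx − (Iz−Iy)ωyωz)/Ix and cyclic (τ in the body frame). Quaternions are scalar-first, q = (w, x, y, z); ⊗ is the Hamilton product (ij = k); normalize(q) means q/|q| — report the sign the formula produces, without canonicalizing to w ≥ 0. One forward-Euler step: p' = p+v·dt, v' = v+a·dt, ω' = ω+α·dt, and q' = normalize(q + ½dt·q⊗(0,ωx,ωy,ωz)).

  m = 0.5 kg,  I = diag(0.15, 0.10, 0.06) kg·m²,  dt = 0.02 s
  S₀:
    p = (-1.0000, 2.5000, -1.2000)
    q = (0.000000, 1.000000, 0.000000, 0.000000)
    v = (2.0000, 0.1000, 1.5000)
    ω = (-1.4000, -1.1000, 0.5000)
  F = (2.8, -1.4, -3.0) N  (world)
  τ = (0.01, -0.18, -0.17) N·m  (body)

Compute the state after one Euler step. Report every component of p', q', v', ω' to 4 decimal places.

precession coupling ω×(Iω) = (0.0220, -0.0630, -0.0770)
α = I⁻¹(τ − ω×Iω) = (-0.0800, -1.1700, -1.5500)
new body rate ω' = (-1.4016, -1.1234, 0.4690)
Hamilton product q⊗(0,ω) = (1.4000000, 0.0000000, -0.5000000, -1.1000000)
q' = normalize(q + ½dt·q⊗(0,ω)) = (0.0140, 0.9998, -0.0050, -0.0110)
linear accel F/m = (5.6000, -2.8000, -6.0000)
p + v·dt = (-0.9600, 2.5020, -1.1700)
v + (F/m)dt = (2.1120, 0.0440, 1.3800)

p' = (-0.9600, 2.5020, -1.1700)
q' = (0.0140, 0.9998, -0.0050, -0.0110)
v' = (2.1120, 0.0440, 1.3800)
ω' = (-1.4016, -1.1234, 0.4690)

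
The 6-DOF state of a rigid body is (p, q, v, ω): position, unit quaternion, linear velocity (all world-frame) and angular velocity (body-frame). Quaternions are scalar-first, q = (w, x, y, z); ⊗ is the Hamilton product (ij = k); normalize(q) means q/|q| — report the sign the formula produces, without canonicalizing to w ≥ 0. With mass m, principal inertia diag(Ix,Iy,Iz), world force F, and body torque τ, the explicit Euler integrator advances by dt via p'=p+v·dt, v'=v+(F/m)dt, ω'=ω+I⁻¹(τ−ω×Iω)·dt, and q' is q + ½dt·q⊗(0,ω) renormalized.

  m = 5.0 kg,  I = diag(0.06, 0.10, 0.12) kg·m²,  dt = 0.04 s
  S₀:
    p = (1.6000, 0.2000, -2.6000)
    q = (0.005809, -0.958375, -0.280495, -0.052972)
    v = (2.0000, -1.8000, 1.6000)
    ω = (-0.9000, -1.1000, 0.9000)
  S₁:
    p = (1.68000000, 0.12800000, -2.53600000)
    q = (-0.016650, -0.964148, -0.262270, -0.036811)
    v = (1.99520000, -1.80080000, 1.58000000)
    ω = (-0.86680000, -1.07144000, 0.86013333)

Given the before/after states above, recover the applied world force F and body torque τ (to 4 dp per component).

F = (-0.6000, -0.1000, -2.5000)
τ = (0.0300, 0.1200, -0.0800)

Δω = ω₁−ω₀ = (0.03320000, 0.02856000, -0.03986667)
ω₀×(Iω₀) = (-0.0198, 0.0486, 0.0396)
I·α + gyro = (0.0300, 0.1200, -0.0800)
velocity change Δv = (-0.00480000, -0.00080000, -0.02000000)
F = m·Δv/dt = (-0.6000, -0.1000, -2.5000)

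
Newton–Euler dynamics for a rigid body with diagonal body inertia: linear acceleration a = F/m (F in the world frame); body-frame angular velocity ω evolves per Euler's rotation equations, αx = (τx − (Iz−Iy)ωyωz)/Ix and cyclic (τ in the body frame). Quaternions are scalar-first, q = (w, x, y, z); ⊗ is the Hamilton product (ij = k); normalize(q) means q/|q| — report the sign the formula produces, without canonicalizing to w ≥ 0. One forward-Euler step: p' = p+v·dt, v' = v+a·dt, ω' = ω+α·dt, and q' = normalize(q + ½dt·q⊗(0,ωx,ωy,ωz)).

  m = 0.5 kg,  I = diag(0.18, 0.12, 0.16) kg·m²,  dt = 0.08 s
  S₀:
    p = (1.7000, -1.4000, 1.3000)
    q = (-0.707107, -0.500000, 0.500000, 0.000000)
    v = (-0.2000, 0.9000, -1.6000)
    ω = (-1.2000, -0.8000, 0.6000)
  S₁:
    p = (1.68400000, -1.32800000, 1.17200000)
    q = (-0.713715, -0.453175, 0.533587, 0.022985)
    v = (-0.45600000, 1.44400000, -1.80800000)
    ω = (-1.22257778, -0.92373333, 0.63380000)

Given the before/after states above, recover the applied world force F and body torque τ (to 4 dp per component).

F = (-1.6000, 3.4000, -1.3000)
τ = (-0.0700, -0.2000, 0.0100)

rate change Δω = (-0.02257778, -0.12373333, 0.03380000)
ω₀×(Iω₀) = (-0.0192, -0.0144, -0.0576)
I·α + gyro = (-0.0700, -0.2000, 0.0100)
v₁ − v₀ = (-0.25600000, 0.54400000, -0.20800000)
applied force F = (-1.6000, 3.4000, -1.3000)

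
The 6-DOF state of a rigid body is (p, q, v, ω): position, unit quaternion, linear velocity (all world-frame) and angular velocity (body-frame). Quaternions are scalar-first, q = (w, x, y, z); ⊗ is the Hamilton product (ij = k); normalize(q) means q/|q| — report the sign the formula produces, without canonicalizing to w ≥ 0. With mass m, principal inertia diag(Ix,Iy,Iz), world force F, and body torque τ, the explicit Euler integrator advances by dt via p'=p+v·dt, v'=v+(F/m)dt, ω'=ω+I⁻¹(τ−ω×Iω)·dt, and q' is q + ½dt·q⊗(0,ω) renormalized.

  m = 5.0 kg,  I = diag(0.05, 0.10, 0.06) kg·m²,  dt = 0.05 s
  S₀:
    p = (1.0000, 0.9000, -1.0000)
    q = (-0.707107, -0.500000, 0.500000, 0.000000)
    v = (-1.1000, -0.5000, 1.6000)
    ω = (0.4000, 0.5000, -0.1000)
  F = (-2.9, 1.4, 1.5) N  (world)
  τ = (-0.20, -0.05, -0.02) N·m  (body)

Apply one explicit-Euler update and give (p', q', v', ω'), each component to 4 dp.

p' = (0.9450, 0.8750, -0.9200)
q' = (-0.7083, -0.5083, 0.4898, -0.0095)
v' = (-1.1290, -0.4860, 1.6150)
ω' = (0.1980, 0.4748, -0.1250)

a = (-0.5800, 0.2800, 0.3000)
p + v·dt = (0.9450, 0.8750, -0.9200)
new velocity v' = (-1.1290, -0.4860, 1.6150)
gyro term ω×Iω = (0.0020, 0.0004, 0.0100)
(τ − ω×Iω)/I = (-4.0400, -0.5040, -0.5000)
new body rate ω' = (0.1980, 0.4748, -0.1250)
q⊗(0,ω) = (-0.0500000, -0.3328428, -0.4035535, -0.3792893)
q' = normalize(q + ½dt·q⊗(0,ω)) = (-0.7083, -0.5083, 0.4898, -0.0095)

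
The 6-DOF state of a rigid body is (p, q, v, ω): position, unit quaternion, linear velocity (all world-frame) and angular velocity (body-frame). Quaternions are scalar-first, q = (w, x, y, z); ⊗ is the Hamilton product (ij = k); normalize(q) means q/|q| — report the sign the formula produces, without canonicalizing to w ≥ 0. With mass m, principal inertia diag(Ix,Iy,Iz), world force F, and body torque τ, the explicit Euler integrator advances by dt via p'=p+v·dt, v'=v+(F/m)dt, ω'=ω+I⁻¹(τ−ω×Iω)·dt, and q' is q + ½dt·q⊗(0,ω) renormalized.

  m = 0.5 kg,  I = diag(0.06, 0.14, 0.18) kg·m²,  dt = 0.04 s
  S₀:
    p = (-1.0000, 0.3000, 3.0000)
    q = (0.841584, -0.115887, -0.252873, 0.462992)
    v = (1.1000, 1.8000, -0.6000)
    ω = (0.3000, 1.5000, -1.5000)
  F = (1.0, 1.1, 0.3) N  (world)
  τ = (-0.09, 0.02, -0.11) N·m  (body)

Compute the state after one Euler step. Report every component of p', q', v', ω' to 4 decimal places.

(τ − ω×Iω)/I = (0.0000, -0.2429, -0.8111)
ω + α·dt = (0.3000, 1.4903, -1.5324)
Hamilton product q⊗(0,ω) = (1.1085636, -0.0627033, 1.2274431, -1.3603446)
updated quaternion q' = (0.8630, -0.1170, -0.2281, 0.4354)
p + v·dt = (-0.9560, 0.3720, 2.9760)
v' = v + a·dt = (1.1800, 1.8880, -0.5760)

p' = (-0.9560, 0.3720, 2.9760)
q' = (0.8630, -0.1170, -0.2281, 0.4354)
v' = (1.1800, 1.8880, -0.5760)
ω' = (0.3000, 1.4903, -1.5324)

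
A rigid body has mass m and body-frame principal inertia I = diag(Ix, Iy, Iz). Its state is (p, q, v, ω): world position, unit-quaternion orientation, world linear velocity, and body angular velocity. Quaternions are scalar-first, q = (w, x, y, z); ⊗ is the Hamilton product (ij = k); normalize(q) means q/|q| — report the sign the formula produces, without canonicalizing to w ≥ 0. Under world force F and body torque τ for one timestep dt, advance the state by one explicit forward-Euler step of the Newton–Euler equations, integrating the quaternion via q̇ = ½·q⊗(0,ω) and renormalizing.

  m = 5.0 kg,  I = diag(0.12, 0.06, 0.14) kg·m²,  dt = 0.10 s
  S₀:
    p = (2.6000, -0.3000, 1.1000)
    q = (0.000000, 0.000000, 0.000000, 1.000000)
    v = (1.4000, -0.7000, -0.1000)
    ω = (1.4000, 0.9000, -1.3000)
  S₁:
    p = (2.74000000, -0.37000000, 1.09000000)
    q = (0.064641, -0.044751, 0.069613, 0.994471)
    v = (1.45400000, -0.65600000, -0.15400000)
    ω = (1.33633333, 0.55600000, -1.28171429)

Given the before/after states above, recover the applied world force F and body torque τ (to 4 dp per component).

ω₁ − ω₀ = (-0.06366667, -0.34400000, 0.01828571)
gyro term ω₀×Iω₀ = (-0.0936, 0.0364, -0.0756)
τ = I·(Δω/dt) + ω₀×(Iω₀) = (-0.1700, -0.1700, -0.0500)
Δv = v₁−v₀ = (0.05400000, 0.04400000, -0.05400000)
F = m·Δv/dt = (2.7000, 2.2000, -2.7000)

F = (2.7000, 2.2000, -2.7000)
τ = (-0.1700, -0.1700, -0.0500)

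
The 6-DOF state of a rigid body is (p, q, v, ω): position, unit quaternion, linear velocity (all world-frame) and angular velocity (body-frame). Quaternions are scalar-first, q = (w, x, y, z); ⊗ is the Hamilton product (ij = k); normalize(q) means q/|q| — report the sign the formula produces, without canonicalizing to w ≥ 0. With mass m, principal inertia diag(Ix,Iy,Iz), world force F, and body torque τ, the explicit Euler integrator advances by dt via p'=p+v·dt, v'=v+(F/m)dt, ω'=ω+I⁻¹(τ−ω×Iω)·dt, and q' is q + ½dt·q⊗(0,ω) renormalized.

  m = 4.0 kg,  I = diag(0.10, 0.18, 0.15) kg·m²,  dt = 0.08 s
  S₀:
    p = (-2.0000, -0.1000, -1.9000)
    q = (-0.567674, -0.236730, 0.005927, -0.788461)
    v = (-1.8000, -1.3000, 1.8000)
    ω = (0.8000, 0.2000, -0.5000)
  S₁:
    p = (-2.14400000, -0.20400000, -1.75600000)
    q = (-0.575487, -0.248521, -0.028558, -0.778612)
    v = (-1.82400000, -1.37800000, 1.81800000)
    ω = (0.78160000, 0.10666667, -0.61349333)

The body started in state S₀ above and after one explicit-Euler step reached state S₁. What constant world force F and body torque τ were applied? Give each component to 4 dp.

velocity change Δv = (-0.02400000, -0.07800000, 0.01800000)
applied force F = (-1.2000, -3.9000, 0.9000)
Δω = ω₁−ω₀ = (-0.01840000, -0.09333333, -0.11349333)
precession coupling = (0.0030, 0.0200, 0.0128)
I·α + gyro = (-0.0200, -0.1900, -0.2000)

F = (-1.2000, -3.9000, 0.9000)
τ = (-0.0200, -0.1900, -0.2000)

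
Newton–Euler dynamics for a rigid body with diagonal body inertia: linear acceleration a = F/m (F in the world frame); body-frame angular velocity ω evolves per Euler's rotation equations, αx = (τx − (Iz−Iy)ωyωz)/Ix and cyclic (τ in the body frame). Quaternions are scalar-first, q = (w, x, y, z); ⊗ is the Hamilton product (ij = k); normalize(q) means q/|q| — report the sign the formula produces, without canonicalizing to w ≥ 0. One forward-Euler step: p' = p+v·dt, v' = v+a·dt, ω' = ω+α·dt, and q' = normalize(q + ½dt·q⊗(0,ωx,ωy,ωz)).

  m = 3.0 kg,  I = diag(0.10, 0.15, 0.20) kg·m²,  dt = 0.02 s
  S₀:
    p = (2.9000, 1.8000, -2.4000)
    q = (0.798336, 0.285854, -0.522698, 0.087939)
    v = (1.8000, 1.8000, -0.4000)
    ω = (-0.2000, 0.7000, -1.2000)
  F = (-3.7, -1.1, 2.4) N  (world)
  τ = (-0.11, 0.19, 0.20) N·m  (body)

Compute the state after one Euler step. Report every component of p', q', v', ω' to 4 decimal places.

p' = (2.9360, 1.8360, -2.4080)
q' = (0.8035, 0.2899, -0.5138, 0.0793)
v' = (1.7753, 1.7927, -0.3840)
ω' = (-0.2136, 0.7285, -1.1793)

α = I⁻¹(τ − ω×Iω) = (-0.6800, 1.4267, 1.0350)
new body rate ω' = (-0.2136, 0.7285, -1.1793)
Hamilton product q⊗(0,ω) = (0.5285862, 0.4060131, 0.8842722, -0.8624450)
updated quaternion q' = (0.8035, 0.2899, -0.5138, 0.0793)
a = (-1.2333, -0.3667, 0.8000)
p + v·dt = (2.9360, 1.8360, -2.4080)
v + (F/m)dt = (1.7753, 1.7927, -0.3840)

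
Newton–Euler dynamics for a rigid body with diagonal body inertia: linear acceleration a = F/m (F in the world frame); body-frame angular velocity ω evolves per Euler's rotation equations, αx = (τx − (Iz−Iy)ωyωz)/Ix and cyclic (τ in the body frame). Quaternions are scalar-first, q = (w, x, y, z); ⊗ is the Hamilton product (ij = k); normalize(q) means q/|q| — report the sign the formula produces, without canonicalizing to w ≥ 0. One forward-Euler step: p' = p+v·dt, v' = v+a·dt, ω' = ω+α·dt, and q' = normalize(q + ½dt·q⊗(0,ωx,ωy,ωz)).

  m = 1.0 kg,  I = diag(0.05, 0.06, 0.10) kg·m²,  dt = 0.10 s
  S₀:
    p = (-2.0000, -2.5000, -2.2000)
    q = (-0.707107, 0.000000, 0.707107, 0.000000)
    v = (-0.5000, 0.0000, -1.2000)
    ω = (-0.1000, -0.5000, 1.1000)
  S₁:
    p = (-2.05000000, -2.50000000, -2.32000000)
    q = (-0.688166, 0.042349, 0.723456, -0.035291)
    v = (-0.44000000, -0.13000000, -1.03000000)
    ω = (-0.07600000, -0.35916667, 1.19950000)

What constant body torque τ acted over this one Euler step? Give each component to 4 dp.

τ = (-0.0100, 0.0900, 0.1000)

Δω = ω₁−ω₀ = (0.02400000, 0.14083333, 0.09950000)
applied torque τ = (-0.0100, 0.0900, 0.1000)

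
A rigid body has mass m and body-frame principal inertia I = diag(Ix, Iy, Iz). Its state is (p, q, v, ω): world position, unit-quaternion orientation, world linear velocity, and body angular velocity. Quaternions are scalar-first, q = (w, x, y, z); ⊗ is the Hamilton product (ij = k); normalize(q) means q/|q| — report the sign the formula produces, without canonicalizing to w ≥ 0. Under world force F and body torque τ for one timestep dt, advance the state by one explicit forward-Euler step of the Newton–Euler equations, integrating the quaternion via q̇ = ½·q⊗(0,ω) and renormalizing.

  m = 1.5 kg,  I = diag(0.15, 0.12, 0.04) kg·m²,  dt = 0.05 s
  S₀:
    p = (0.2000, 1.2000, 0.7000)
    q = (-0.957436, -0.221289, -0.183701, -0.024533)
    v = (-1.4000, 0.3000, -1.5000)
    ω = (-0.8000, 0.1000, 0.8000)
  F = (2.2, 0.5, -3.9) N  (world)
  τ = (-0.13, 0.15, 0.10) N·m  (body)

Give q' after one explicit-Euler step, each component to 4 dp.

Hamilton product q⊗(0,ω) = (-0.1390347, 0.6214413, 0.1009140, -0.9350385)
updated quaternion q' = (-0.9605, -0.2057, -0.1811, -0.0479)

q' = (-0.9605, -0.2057, -0.1811, -0.0479)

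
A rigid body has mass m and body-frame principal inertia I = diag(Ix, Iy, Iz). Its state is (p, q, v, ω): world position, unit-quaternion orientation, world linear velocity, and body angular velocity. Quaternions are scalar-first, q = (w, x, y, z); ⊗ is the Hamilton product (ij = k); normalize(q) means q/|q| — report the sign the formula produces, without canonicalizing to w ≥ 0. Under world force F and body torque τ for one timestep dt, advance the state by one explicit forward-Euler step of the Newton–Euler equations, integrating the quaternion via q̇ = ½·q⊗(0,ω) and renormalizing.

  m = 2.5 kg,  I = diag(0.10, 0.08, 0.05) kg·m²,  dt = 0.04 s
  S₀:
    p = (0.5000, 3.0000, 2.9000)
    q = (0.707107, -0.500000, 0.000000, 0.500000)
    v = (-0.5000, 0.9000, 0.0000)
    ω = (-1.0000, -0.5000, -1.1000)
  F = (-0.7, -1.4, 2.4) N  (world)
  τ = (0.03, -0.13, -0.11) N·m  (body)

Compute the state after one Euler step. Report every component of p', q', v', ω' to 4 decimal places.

(τ − ω×Iω)/I = (0.4650, -2.3125, -2.0000)
ω' = ω + α·dt = (-0.9814, -0.5925, -1.1800)
2q̇ = q⊗(0,ω) = (0.0500000, -0.4571070, -1.4035535, -0.5278177)
q + ½dt·q⊗(0,ω), renormalized = (0.7078, -0.5089, -0.0281, 0.4892)
a = F/m = (-0.2800, -0.5600, 0.9600)
p + v·dt = (0.4800, 3.0360, 2.9000)
v' = v + a·dt = (-0.5112, 0.8776, 0.0384)

p' = (0.4800, 3.0360, 2.9000)
q' = (0.7078, -0.5089, -0.0281, 0.4892)
v' = (-0.5112, 0.8776, 0.0384)
ω' = (-0.9814, -0.5925, -1.1800)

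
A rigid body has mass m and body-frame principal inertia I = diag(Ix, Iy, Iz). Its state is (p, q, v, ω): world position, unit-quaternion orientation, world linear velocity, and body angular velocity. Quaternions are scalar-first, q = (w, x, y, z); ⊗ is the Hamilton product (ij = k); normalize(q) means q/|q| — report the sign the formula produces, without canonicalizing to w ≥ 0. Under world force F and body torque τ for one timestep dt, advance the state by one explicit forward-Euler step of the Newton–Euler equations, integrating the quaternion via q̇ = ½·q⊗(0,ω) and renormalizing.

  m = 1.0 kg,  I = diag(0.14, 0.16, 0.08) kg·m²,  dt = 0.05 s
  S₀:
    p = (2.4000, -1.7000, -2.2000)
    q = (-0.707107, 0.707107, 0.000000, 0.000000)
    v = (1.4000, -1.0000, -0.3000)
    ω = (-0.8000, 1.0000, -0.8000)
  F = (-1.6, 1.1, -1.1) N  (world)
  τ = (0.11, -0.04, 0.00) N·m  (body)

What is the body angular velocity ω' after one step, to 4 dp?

ω' = (-0.7836, 0.9755, -0.7900)

(τ − ω×Iω)/I = (0.3286, -0.4900, 0.2000)
ω + α·dt = (-0.7836, 0.9755, -0.7900)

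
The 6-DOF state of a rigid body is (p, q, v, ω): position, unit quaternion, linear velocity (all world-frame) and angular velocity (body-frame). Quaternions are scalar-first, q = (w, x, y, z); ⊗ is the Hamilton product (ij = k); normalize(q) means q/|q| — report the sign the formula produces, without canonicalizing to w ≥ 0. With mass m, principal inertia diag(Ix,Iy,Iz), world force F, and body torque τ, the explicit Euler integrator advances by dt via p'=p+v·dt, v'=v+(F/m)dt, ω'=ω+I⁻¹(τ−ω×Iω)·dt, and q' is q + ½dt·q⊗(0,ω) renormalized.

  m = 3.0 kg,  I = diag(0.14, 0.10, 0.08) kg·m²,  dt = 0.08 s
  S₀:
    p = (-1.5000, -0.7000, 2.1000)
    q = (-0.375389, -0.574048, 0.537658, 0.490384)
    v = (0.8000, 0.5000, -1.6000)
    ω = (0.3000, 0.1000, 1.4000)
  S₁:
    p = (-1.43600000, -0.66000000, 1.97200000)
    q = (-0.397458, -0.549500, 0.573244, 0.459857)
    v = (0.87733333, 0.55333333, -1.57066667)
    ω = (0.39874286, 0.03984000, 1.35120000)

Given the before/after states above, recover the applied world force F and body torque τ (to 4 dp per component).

F = (2.9000, 2.0000, 1.1000)
τ = (0.1700, -0.0500, -0.0500)

rate change Δω = (0.09874286, -0.06016000, -0.04880000)
gyro term ω₀×Iω₀ = (-0.0028, 0.0252, -0.0012)
applied torque τ = (0.1700, -0.0500, -0.0500)
velocity change Δv = (0.07733333, 0.05333333, 0.02933333)
applied force F = (2.9000, 2.0000, 1.1000)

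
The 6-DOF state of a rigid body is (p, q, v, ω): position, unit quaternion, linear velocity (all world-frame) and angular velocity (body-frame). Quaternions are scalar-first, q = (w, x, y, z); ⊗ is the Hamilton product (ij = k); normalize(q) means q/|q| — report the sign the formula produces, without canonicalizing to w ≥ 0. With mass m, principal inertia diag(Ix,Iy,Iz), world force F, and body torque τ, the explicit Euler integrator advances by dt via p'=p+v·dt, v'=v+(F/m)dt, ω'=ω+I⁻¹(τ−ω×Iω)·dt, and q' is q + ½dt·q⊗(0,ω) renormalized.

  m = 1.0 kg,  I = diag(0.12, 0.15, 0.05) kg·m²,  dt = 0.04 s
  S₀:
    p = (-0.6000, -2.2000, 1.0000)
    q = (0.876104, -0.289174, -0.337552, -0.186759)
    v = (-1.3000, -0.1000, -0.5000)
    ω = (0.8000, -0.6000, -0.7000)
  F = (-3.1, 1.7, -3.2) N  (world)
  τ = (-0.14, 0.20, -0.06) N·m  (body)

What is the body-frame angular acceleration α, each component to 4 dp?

α = (-0.8167, 1.5947, -0.9120)

precession coupling ω×(Iω) = (-0.0420, -0.0392, -0.0144)
(τ − ω×Iω)/I = (-0.8167, 1.5947, -0.9120)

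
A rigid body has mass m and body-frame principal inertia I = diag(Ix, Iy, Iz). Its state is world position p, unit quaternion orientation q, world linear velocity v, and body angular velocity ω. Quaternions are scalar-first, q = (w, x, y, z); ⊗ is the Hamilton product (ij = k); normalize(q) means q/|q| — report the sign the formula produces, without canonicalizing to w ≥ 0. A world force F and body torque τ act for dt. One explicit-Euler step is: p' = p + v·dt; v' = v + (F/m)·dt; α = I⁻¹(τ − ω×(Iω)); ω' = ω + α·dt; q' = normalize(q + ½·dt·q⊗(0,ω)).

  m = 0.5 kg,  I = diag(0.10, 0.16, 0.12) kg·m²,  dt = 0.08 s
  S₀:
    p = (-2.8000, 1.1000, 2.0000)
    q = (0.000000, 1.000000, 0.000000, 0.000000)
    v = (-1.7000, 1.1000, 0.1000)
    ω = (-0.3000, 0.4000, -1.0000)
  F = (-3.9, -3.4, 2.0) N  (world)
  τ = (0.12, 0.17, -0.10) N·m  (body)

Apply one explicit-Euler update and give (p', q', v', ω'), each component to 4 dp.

p' = (-2.9360, 1.1880, 2.0080)
q' = (0.0120, 0.9990, 0.0400, 0.0160)
v' = (-2.3240, 0.5560, 0.4200)
ω' = (-0.2168, 0.4880, -1.0619)

(τ − ω×Iω)/I = (1.0400, 1.1000, -0.7733)
new body rate ω' = (-0.2168, 0.4880, -1.0619)
Hamilton product q⊗(0,ω) = (0.3000000, 0.0000000, 1.0000000, 0.4000000)
q + ½dt·q⊗(0,ω), renormalized = (0.0120, 0.9990, 0.0400, 0.0160)
linear accel F/m = (-7.8000, -6.8000, 4.0000)
new position p' = (-2.9360, 1.1880, 2.0080)
new velocity v' = (-2.3240, 0.5560, 0.4200)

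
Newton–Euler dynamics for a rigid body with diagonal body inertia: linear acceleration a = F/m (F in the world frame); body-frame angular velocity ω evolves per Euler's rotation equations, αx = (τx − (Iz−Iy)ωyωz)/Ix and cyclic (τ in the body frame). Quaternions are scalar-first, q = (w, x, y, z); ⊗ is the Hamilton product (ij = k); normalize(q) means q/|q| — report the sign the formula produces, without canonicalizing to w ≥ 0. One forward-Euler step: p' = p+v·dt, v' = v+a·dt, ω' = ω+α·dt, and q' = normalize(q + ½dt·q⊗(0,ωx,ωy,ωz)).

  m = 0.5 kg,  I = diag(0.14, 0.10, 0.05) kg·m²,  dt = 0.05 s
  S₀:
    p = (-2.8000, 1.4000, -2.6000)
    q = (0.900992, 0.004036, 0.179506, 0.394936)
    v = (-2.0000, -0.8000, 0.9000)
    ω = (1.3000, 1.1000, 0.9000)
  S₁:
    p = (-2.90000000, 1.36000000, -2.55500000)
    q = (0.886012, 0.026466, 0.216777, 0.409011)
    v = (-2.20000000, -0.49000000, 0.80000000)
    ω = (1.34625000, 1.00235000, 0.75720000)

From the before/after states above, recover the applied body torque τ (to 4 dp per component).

τ = (0.0800, -0.0900, -0.2000)

rate change Δω = (0.04625000, -0.09765000, -0.14280000)
I·α + gyro = (0.0800, -0.0900, -0.2000)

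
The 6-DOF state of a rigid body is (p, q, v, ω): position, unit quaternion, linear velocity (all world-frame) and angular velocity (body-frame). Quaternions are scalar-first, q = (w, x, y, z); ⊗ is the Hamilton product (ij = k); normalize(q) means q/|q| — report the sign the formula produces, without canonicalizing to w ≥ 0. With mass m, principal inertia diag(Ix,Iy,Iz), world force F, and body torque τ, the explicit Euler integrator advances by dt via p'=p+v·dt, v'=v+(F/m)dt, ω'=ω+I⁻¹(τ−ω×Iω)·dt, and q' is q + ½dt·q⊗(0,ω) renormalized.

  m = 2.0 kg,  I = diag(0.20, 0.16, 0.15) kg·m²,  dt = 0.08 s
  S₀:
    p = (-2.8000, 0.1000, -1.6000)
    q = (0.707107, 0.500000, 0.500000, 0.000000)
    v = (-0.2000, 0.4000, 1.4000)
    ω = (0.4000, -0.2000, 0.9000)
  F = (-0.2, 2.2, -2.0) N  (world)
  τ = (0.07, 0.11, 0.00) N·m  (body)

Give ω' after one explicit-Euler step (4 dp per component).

ω' = (0.4273, -0.1540, 0.8983)

(τ − ω×Iω)/I = (0.3410, 0.5750, -0.0213)
ω + α·dt = (0.4273, -0.1540, 0.8983)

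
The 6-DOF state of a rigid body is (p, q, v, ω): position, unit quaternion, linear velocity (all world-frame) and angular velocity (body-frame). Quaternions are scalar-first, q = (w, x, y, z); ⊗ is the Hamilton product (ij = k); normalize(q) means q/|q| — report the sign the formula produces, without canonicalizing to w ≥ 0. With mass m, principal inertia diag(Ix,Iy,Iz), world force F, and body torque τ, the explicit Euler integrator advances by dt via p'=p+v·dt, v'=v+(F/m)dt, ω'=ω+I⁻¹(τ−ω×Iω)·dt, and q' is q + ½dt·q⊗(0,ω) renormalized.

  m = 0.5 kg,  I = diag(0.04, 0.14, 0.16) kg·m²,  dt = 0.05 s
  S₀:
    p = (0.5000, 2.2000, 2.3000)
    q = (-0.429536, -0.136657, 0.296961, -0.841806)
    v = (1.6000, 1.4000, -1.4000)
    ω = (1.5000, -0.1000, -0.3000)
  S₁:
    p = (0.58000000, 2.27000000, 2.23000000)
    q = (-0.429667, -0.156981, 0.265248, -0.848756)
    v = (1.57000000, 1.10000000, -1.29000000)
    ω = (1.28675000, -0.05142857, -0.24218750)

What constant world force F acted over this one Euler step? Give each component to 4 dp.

F = (-0.3000, -3.0000, 1.1000)

velocity change Δv = (-0.03000000, -0.30000000, 0.11000000)
m·(v₁−v₀)/dt = (-0.3000, -3.0000, 1.1000)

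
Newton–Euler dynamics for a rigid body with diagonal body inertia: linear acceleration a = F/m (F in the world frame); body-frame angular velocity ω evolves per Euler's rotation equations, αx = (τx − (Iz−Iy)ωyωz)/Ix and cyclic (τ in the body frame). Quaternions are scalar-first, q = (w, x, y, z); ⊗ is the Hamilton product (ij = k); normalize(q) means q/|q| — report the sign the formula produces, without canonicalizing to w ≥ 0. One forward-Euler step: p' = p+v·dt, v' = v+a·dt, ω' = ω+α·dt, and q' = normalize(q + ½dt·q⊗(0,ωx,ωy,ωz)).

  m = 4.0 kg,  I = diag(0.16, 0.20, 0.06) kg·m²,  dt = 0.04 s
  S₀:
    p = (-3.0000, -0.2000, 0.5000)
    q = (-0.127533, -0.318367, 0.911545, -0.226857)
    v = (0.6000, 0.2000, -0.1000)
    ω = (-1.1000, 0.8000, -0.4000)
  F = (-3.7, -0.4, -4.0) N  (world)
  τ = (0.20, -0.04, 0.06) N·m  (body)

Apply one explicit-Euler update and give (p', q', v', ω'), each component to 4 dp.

gyro term ω×Iω = (0.0448, 0.0440, -0.0352)
(τ − ω×Iω)/I = (0.9700, -0.4200, 1.5867)
new body rate ω' = (-1.0612, 0.7832, -0.3365)
Hamilton product q⊗(0,ω) = (-1.1701825, -0.0428461, 0.0201695, 0.7990191)
updated quaternion q' = (-0.1509, -0.3191, 0.9116, -0.2108)
linear accel F/m = (-0.9250, -0.1000, -1.0000)
p + v·dt = (-2.9760, -0.1920, 0.4960)
v' = v + a·dt = (0.5630, 0.1960, -0.1400)

p' = (-2.9760, -0.1920, 0.4960)
q' = (-0.1509, -0.3191, 0.9116, -0.2108)
v' = (0.5630, 0.1960, -0.1400)
ω' = (-1.0612, 0.7832, -0.3365)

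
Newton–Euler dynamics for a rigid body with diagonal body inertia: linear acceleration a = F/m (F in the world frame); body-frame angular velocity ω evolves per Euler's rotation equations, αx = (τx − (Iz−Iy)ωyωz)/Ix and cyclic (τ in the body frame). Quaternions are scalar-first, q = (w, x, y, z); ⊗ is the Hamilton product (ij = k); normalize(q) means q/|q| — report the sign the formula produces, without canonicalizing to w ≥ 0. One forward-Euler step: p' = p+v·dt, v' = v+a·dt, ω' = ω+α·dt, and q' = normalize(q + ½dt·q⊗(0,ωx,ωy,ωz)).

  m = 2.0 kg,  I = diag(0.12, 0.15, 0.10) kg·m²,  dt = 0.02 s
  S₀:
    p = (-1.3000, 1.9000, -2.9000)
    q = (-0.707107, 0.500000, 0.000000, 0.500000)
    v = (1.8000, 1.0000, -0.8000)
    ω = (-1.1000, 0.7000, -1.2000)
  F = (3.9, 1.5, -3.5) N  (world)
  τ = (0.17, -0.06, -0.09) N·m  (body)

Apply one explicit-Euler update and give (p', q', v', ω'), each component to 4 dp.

linear accel F/m = (1.9500, 0.7500, -1.7500)
new position p' = (-1.2640, 1.9200, -2.9160)
v' = v + a·dt = (1.8390, 1.0150, -0.8350)
gyro term ω×Iω = (0.0420, 0.0264, -0.0231)
α = I⁻¹(τ − ω×Iω) = (1.0667, -0.5760, -0.6690)
new body rate ω' = (-1.0787, 0.6885, -1.2134)
Hamilton product q⊗(0,ω) = (1.1500000, 0.4278177, -0.4449749, 1.1985284)
q + ½dt·q⊗(0,ω), renormalized = (-0.6955, 0.5042, -0.0044, 0.5119)

p' = (-1.2640, 1.9200, -2.9160)
q' = (-0.6955, 0.5042, -0.0044, 0.5119)
v' = (1.8390, 1.0150, -0.8350)
ω' = (-1.0787, 0.6885, -1.2134)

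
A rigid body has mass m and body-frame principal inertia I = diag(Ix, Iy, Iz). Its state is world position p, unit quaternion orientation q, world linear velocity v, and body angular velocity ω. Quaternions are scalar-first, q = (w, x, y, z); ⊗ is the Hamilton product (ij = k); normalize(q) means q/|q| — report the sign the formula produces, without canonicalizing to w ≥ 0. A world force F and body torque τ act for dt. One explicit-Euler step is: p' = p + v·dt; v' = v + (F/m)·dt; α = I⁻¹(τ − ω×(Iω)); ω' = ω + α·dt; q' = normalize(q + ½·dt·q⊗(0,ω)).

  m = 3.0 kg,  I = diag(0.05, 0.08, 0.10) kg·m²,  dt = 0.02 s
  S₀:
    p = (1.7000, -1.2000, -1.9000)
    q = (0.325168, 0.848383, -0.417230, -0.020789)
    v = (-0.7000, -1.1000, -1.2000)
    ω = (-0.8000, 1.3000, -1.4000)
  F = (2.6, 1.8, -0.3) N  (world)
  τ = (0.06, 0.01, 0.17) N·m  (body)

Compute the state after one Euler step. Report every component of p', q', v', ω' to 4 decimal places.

a = (0.8667, 0.6000, -0.1000)
new position p' = (1.6860, -1.2220, -1.9240)
new velocity v' = (-0.6827, -1.0880, -1.2020)
(τ − ω×Iω)/I = (1.9280, 0.8250, 2.0120)
ω + α·dt = (-0.7614, 1.3165, -1.3598)
q⊗(0,ω) = (1.1920008, 0.3510133, 1.6270858, 0.3138787)
updated quaternion q' = (0.3370, 0.8517, -0.4009, -0.0176)

p' = (1.6860, -1.2220, -1.9240)
q' = (0.3370, 0.8517, -0.4009, -0.0176)
v' = (-0.6827, -1.0880, -1.2020)
ω' = (-0.7614, 1.3165, -1.3598)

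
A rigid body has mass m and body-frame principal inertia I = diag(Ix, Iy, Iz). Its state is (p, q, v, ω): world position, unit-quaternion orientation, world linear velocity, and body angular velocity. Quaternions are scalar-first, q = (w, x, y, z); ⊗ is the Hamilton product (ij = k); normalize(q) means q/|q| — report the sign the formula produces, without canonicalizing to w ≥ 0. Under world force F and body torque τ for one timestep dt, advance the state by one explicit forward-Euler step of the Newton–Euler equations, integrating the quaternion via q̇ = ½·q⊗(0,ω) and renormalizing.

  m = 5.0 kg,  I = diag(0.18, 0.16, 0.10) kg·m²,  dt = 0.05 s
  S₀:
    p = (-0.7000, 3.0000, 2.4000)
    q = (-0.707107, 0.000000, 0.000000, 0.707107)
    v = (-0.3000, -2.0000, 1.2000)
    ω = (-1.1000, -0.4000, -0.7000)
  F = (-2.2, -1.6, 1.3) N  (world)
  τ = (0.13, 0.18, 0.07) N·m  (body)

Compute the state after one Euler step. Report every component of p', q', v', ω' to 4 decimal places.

(τ − ω×Iω)/I = (0.8156, 0.7400, 0.7880)
ω + α·dt = (-1.0592, -0.3630, -0.6606)
2q̇ = q⊗(0,ω) = (0.4949749, 1.0606605, -0.4949749, 0.4949749)
updated quaternion q' = (-0.6943, 0.0265, -0.0124, 0.7191)
new position p' = (-0.7150, 2.9000, 2.4600)
v' = v + a·dt = (-0.3220, -2.0160, 1.2130)

p' = (-0.7150, 2.9000, 2.4600)
q' = (-0.6943, 0.0265, -0.0124, 0.7191)
v' = (-0.3220, -2.0160, 1.2130)
ω' = (-1.0592, -0.3630, -0.6606)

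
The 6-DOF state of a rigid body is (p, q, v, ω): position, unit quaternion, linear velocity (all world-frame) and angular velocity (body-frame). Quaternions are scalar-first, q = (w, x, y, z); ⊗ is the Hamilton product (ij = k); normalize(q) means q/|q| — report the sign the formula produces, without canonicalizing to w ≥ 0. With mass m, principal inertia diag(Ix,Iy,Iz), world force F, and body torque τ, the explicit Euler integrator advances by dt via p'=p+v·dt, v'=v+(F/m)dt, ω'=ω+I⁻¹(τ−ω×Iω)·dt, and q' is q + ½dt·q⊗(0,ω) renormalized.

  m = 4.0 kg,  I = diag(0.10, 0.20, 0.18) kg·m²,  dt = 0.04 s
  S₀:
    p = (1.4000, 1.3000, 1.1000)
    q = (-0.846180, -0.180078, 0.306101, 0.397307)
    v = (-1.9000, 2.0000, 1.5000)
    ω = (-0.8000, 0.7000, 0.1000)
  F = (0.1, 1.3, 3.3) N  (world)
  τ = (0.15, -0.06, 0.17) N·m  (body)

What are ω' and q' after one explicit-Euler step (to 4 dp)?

ω' = (-0.7394, 0.6867, 0.1502)
q' = (-0.8539, -0.1715, 0.2882, 0.3979)

gyro term ω×Iω = (-0.0014, 0.0064, -0.0560)
α = I⁻¹(τ − ω×Iω) = (1.5140, -0.3320, 1.2556)
new body rate ω' = (-0.7394, 0.6867, 0.1502)
2q̇ = q⊗(0,ω) = (-0.3980638, 0.4294392, -0.8921638, 0.0342082)
updated quaternion q' = (-0.8539, -0.1715, 0.2882, 0.3979)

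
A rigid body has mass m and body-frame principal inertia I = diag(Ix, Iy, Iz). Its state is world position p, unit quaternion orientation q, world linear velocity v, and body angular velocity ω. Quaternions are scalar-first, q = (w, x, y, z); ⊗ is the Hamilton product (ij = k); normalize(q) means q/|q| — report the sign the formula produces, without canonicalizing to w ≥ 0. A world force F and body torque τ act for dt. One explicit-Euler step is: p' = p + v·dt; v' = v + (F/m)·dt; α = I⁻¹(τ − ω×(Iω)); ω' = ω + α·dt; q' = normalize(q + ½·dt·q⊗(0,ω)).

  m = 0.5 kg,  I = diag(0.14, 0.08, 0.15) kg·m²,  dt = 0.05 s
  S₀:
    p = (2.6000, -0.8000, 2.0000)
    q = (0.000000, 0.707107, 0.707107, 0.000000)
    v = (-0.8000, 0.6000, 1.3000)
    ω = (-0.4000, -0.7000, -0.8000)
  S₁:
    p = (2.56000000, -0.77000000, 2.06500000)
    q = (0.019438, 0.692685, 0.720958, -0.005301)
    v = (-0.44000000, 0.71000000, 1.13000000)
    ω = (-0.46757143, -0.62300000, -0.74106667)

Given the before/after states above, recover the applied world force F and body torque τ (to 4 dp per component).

Δv = v₁−v₀ = (0.36000000, 0.11000000, -0.17000000)
applied force F = (3.6000, 1.1000, -1.7000)
rate change Δω = (-0.06757143, 0.07700000, 0.05893333)
I·α + gyro = (-0.1500, 0.1200, 0.1600)

F = (3.6000, 1.1000, -1.7000)
τ = (-0.1500, 0.1200, 0.1600)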